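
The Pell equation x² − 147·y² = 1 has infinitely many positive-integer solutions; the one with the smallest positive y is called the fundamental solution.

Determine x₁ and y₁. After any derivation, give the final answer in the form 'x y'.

97 8

√147 = [12; 8,24, …], period ℓ=2 (even) → k=1
i=0: a=12 ⇒ p=12, q=1
i=1: a=8 ⇒ p=97, q=8
→ (97, 8).  Check: 97²=9409, 147·8²=9408, difference 1.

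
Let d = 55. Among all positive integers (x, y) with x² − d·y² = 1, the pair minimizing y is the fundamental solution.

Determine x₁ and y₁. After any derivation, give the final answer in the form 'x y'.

d=55: √d = [7; 2,2,2,14] (ℓ=4, even), read p_3/q_3
step 0: (7, 1)  from 7·(1,0) + (0,1)
…
step 2: (37, 5)  from 2·(15,2) + (7,1)
step 3: (89, 12)  from 2·(37,5) + (15,2)
→ (89, 12).  Check: 89²=7921, 55·12²=7920, difference 1.

89 12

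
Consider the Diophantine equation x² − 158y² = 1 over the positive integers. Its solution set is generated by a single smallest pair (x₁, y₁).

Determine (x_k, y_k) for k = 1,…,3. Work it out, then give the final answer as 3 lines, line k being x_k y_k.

√158 → a₀=12, period (1,1,3,12,3,1,1,24); ℓ=8 even so k=7
a_0=12:  p_0=12·1+0=12,  q_0=12·0+1=1
…
a_2=1:  p_2=1·13+12=25,  q_2=1·1+1=2
…
a_4=12:  p_4=12·88+25=1081,  q_4=12·7+2=86
a_5=3:  p_5=3·1081+88=3331,  q_5=3·86+7=265
a_6=1:  p_6=1·3331+1081=4412,  q_6=1·265+86=351
a_7=1:  p_7=1·4412+3331=7743,  q_7=1·351+265=616
fundamental: x₁=7743, y₁=616  (since 59954049 − 158·379456 = 1)
(x_2, y_2) = (7743·7743 + 158·616·616, 7743·616 + 616·7743) = (119908097, 9539376)
(x_3, y_3) = (7743·119908097 + 158·616·9539376, 7743·9539376 + 616·119908097) = (1856896782399, 147726776120)

7743 616
119908097 9539376
1856896782399 147726776120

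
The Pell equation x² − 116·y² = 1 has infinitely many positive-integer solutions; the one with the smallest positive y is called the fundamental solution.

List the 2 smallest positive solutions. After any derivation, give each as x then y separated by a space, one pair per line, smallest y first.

9801 910
192119201 17837820

√116 = [10; 1,3,2,1,4,1,2,3,1,20, …], period ℓ=10 (even) → k=9
i=0: a=10 ⇒ p=10, q=1
…
i=4: a=1 ⇒ p=140, q=13
…
i=6: a=1 ⇒ p=797, q=74
…
i=8: a=3 ⇒ p=7550, q=701
i=9: a=1 ⇒ p=9801, q=910
→ (9801, 910).  Check: 9801²=96059601, 116·910²=96059600, difference 1.
n=2: (9801,910)∘(9801,910) = (9801·9801+116·910·910, 9801·910+910·9801) = (192119201,17837820)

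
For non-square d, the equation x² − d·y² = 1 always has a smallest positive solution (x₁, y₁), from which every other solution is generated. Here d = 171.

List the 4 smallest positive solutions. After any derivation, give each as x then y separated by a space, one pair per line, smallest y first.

√171 = [13; 13,26, …], period ℓ=2 (even) → k=1
i=0: a=13 ⇒ p=13, q=1
i=1: a=13 ⇒ p=170, q=13
fundamental: x₁=170, y₁=13  (since 28900 − 171·169 = 1)
k=2:  x_2 = 170·170+171·13·13 = 57799,  y_2 = 170·13+13·170 = 4420
k=3:  x_3 = 170·57799+171·13·4420 = 19651490,  y_3 = 170·4420+13·57799 = 1502787
k=4:  x_4 = 170·19651490+171·13·1502787 = 6681448801,  y_4 = 170·1502787+13·19651490 = 510943160

170 13
57799 4420
19651490 1502787
6681448801 510943160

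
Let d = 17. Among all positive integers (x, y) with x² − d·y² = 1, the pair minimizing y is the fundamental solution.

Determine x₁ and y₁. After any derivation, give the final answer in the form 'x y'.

d=17: √d = [4; 8] (ℓ=1, odd), read p_1/q_1
i=0: a=4 ⇒ p=4, q=1
i=1: a=8 ⇒ p=33, q=8
(x₁, y₁) = (33, 8);  33² − 17·8² = 1 ✓

33 8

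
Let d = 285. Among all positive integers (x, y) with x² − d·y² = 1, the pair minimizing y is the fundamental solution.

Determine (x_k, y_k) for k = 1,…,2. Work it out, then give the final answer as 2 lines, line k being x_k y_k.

[16; 1,7,2,7,1,32] for √285; ℓ=6 ⇒ convergent index 5
a_0=16:  p_0=16·1+0=16,  q_0=16·0+1=1
…
a_2=7:  p_2=7·17+16=135,  q_2=7·1+1=8
…
a_4=7:  p_4=7·287+135=2144,  q_4=7·17+8=127
a_5=1:  p_5=1·2144+287=2431,  q_5=1·127+17=144
fundamental: x₁=2431, y₁=144  (since 5909761 − 285·20736 = 1)
(x_2, y_2) = (2431·2431 + 285·144·144, 2431·144 + 144·2431) = (11819521, 700128)

2431 144
11819521 700128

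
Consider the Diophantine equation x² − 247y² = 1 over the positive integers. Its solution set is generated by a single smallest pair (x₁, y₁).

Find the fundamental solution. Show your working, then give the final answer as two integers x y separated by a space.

85292 5427

√247 → a₀=15, period (1,2,1,1,9,1,9,1,1,2,1,30); ℓ=12 even so k=11
i=0: a=15 ⇒ p=15, q=1
i=1: a=1 ⇒ p=16, q=1
i=2: a=2 ⇒ p=47, q=3
i=3: a=1 ⇒ p=63, q=4
i=4: a=1 ⇒ p=110, q=7
i=5: a=9 ⇒ p=1053, q=67
i=6: a=1 ⇒ p=1163, q=74
i=7: a=9 ⇒ p=11520, q=733
i=8: a=1 ⇒ p=12683, q=807
…
i=10: a=2 ⇒ p=61089, q=3887
i=11: a=1 ⇒ p=85292, q=5427
→ (85292, 5427).  Check: 85292²=7274725264, 247·5427²=7274725263, difference 1.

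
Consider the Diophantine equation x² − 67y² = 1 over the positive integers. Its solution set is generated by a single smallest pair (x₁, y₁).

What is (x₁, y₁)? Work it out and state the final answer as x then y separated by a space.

√67 → a₀=8, period (5,2,1,1,7,1,1,2,5,16); ℓ=10 even so k=9
i=0: a=8 ⇒ p=8, q=1
i=1: a=5 ⇒ p=41, q=5
i=2: a=2 ⇒ p=90, q=11
…
i=5: a=7 ⇒ p=1678, q=205
i=6: a=1 ⇒ p=1899, q=232
i=7: a=1 ⇒ p=3577, q=437
i=8: a=2 ⇒ p=9053, q=1106
i=9: a=5 ⇒ p=48842, q=5967
→ (48842, 5967).  Check: 48842²=2385540964, 67·5967²=2385540963, difference 1.

48842 5967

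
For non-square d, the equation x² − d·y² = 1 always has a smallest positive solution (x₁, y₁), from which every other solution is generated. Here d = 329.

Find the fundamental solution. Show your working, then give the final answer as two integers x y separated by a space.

2376415 131016

√329 = [18; 7,4,2,1,1,4,1,1,2,4,7,36, …], period ℓ=12 (even) → k=11
a_0=18:  p_0=18·1+0=18,  q_0=18·0+1=1
a_1=7:  p_1=7·18+1=127,  q_1=7·1+0=7
…
a_3=2:  p_3=2·526+127=1179,  q_3=2·29+7=65
a_4=1:  p_4=1·1179+526=1705,  q_4=1·65+29=94
a_5=1:  p_5=1·1705+1179=2884,  q_5=1·94+65=159
a_6=4:  p_6=4·2884+1705=13241,  q_6=4·159+94=730
a_7=1:  p_7=1·13241+2884=16125,  q_7=1·730+159=889
a_8=1:  p_8=1·16125+13241=29366,  q_8=1·889+730=1619
a_9=2:  p_9=2·29366+16125=74857,  q_9=2·1619+889=4127
a_10=4:  p_10=4·74857+29366=328794,  q_10=4·4127+1619=18127
a_11=7:  p_11=7·328794+74857=2376415,  q_11=7·18127+4127=131016
(x₁, y₁) = (2376415, 131016);  2376415² − 329·131016² = 1 ✓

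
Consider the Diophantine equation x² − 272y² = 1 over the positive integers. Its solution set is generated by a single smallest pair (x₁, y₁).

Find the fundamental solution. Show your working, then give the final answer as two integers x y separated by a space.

33 2

√272 → a₀=16, period (2,32); ℓ=2 even so k=1
step 0: (16, 1)  from 16·(1,0) + (0,1)
step 1: (33, 2)  from 2·(16,1) + (1,0)
fundamental: x₁=33, y₁=2  (since 1089 − 272·4 = 1)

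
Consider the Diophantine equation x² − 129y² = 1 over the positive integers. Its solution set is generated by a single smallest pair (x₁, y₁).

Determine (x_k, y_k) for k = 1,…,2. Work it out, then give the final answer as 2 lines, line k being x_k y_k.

16855 1484
568182049 50025640

[11; 2,1,3,1,6,1,3,1,2,22] for √129; ℓ=10 ⇒ convergent index 9
step 0: (11, 1)  from 11·(1,0) + (0,1)
…
step 4: (159, 14)  from 1·(125,11) + (34,3)
step 5: (1079, 95)  from 6·(159,14) + (125,11)
step 6: (1238, 109)  from 1·(1079,95) + (159,14)
step 7: (4793, 422)  from 3·(1238,109) + (1079,95)
step 8: (6031, 531)  from 1·(4793,422) + (1238,109)
step 9: (16855, 1484)  from 2·(6031,531) + (4793,422)
→ (16855, 1484).  Check: 16855²=284091025, 129·1484²=284091024, difference 1.
k=2:  x_2 = 16855·16855+129·1484·1484 = 568182049,  y_2 = 16855·1484+1484·16855 = 50025640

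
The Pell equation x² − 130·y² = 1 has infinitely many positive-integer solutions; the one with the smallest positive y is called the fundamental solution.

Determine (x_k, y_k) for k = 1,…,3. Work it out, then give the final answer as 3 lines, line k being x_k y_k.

6499 570
84474001 7408860
1097993058499 96300361710

√130 = [11; 2,2,22, …], period ℓ=3 (odd) → k=5
a_0=11:  p_0=11·1+0=11,  q_0=11·0+1=1
a_1=2:  p_1=2·11+1=23,  q_1=2·1+0=2
a_2=2:  p_2=2·23+11=57,  q_2=2·2+1=5
a_3=22:  p_3=22·57+23=1277,  q_3=22·5+2=112
a_4=2:  p_4=2·1277+57=2611,  q_4=2·112+5=229
a_5=2:  p_5=2·2611+1277=6499,  q_5=2·229+112=570
→ (6499, 570).  Check: 6499²=42237001, 130·570²=42237000, difference 1.
n=2: (6499,570)∘(6499,570) = (6499·6499+130·570·570, 6499·570+570·6499) = (84474001,7408860)
n=3: (84474001,7408860)∘(6499,570) = (6499·84474001+130·570·7408860, 6499·7408860+570·84474001) = (1097993058499,96300361710)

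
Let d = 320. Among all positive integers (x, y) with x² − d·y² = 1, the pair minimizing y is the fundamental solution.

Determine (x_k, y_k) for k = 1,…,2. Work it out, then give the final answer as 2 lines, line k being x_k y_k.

161 9
51841 2898

√320 → a₀=17, period (1,7,1,34); ℓ=4 even so k=3
i=0: a=17 ⇒ p=17, q=1
…
i=2: a=7 ⇒ p=143, q=8
i=3: a=1 ⇒ p=161, q=9
fundamental: x₁=161, y₁=9  (since 25921 − 320·81 = 1)
n=2: (161,9)∘(161,9) = (161·161+320·9·9, 161·9+9·161) = (51841,2898)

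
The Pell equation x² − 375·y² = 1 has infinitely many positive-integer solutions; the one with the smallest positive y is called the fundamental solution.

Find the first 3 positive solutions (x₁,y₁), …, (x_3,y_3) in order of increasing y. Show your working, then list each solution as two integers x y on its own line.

[19; 2,1,2,1,5,1,2,1,2,38] for √375; ℓ=10 ⇒ convergent index 9
i=0: a=19 ⇒ p=19, q=1
i=1: a=2 ⇒ p=39, q=2
i=2: a=1 ⇒ p=58, q=3
i=3: a=2 ⇒ p=155, q=8
i=4: a=1 ⇒ p=213, q=11
i=5: a=5 ⇒ p=1220, q=63
i=6: a=1 ⇒ p=1433, q=74
i=7: a=2 ⇒ p=4086, q=211
i=8: a=1 ⇒ p=5519, q=285
i=9: a=2 ⇒ p=15124, q=781
→ (15124, 781).  Check: 15124²=228735376, 375·781²=228735375, difference 1.
n=2: (15124,781)∘(15124,781) = (15124·15124+375·781·781, 15124·781+781·15124) = (457470751,23623688)
n=3: (457470751,23623688)∘(15124,781) = (15124·457470751+375·781·23623688, 15124·23623688+781·457470751) = (13837575261124,714569313843)

15124 781
457470751 23623688
13837575261124 714569313843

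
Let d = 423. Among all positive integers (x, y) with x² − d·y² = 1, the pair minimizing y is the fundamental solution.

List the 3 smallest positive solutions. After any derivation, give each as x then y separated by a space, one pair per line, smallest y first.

[20; 1,1,3,4,3,1,1,40] for √423; ℓ=8 ⇒ convergent index 7
i=0: a=20 ⇒ p=20, q=1
i=1: a=1 ⇒ p=21, q=1
…
i=5: a=3 ⇒ p=1995, q=97
i=6: a=1 ⇒ p=2612, q=127
i=7: a=1 ⇒ p=4607, q=224
(x₁, y₁) = (4607, 224);  4607² − 423·224² = 1 ✓
(4607+224√423)^2 = 42448897 + 2063936√423
(4607+224√423)^3 = 391124132351 + 19017106080√423

4607 224
42448897 2063936
391124132351 19017106080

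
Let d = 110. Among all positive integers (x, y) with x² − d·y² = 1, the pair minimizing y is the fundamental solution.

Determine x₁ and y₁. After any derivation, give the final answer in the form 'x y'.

21 2

d=110: √d = [10; 2,20] (ℓ=2, even), read p_1/q_1
k=0  a_k=10  p_k/q_k = 10/1
k=1  a_k=2  p_k/q_k = 21/2
fundamental: x₁=21, y₁=2  (since 441 − 110·4 = 1)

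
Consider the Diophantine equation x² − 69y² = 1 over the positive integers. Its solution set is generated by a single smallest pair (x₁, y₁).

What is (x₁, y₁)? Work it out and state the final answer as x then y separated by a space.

√69 → a₀=8, period (3,3,1,4,1,3,3,16); ℓ=8 even so k=7
k=0  a_k=8  p_k/q_k = 8/1
…
k=2  a_k=3  p_k/q_k = 83/10
k=3  a_k=1  p_k/q_k = 108/13
…
k=6  a_k=3  p_k/q_k = 2384/287
k=7  a_k=3  p_k/q_k = 7775/936
→ (7775, 936).  Check: 7775²=60450625, 69·936²=60450624, difference 1.

7775 936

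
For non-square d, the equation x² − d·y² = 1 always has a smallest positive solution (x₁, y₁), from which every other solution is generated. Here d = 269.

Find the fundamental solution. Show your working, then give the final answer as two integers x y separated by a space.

√269 → a₀=16, period (2,2,32); ℓ=3 odd so k=5
i=0: a=16 ⇒ p=16, q=1
…
i=4: a=2 ⇒ p=5396, q=329
i=5: a=2 ⇒ p=13449, q=820
(x₁, y₁) = (13449, 820);  13449² − 269·820² = 1 ✓

13449 820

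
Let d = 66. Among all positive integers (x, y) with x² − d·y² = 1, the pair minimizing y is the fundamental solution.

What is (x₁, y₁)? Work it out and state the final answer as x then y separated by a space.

√66 → a₀=8, period (8,16); ℓ=2 even so k=1
step 0: (8, 1)  from 8·(1,0) + (0,1)
step 1: (65, 8)  from 8·(8,1) + (1,0)
→ (65, 8).  Check: 65²=4225, 66·8²=4224, difference 1.

65 8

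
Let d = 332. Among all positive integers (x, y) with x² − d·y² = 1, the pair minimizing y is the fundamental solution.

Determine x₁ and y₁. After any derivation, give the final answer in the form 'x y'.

13447 738

√332 = [18; 4,1,1,8,1,1,4,36, …], period ℓ=8 (even) → k=7
a_0=18:  p_0=18·1+0=18,  q_0=18·0+1=1
…
a_3=1:  p_3=1·91+73=164,  q_3=1·5+4=9
a_4=8:  p_4=8·164+91=1403,  q_4=8·9+5=77
…
a_6=1:  p_6=1·1567+1403=2970,  q_6=1·86+77=163
a_7=4:  p_7=4·2970+1567=13447,  q_7=4·163+86=738
→ (13447, 738).  Check: 13447²=180821809, 332·738²=180821808, difference 1.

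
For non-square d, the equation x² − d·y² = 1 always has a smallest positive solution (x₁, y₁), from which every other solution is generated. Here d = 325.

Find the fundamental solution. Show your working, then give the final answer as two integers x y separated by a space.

√325 = [18; 36, …], period ℓ=1 (odd) → k=1
k=0  a_k=18  p_k/q_k = 18/1
k=1  a_k=36  p_k/q_k = 649/36
fundamental: x₁=649, y₁=36  (since 421201 − 325·1296 = 1)

649 36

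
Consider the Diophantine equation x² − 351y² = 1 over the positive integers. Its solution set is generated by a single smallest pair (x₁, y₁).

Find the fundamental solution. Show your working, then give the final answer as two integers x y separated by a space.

√351 = [18; 1,2,1,3,2,2,2,3,1,2,1,36, …], period ℓ=12 (even) → k=11
step 0: (18, 1)  from 18·(1,0) + (0,1)
step 1: (19, 1)  from 1·(18,1) + (1,0)
step 2: (56, 3)  from 2·(19,1) + (18,1)
step 3: (75, 4)  from 1·(56,3) + (19,1)
step 4: (281, 15)  from 3·(75,4) + (56,3)
step 5: (637, 34)  from 2·(281,15) + (75,4)
step 6: (1555, 83)  from 2·(637,34) + (281,15)
step 7: (3747, 200)  from 2·(1555,83) + (637,34)
…
step 9: (16543, 883)  from 1·(12796,683) + (3747,200)
step 10: (45882, 2449)  from 2·(16543,883) + (12796,683)
step 11: (62425, 3332)  from 1·(45882,2449) + (16543,883)
→ (62425, 3332).  Check: 62425²=3896880625, 351·3332²=3896880624, difference 1.

62425 3332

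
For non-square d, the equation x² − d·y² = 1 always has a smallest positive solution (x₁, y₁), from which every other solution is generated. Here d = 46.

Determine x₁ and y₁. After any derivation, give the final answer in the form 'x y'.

24335 3588

[6; 1,3,1,1,2,6,2,1,1,3,1,12] for √46; ℓ=12 ⇒ convergent index 11
a_0=6:  p_0=6·1+0=6,  q_0=6·0+1=1
…
a_7=2:  p_7=2·997+156=2150,  q_7=2·147+23=317
a_8=1:  p_8=1·2150+997=3147,  q_8=1·317+147=464
a_9=1:  p_9=1·3147+2150=5297,  q_9=1·464+317=781
a_10=3:  p_10=3·5297+3147=19038,  q_10=3·781+464=2807
a_11=1:  p_11=1·19038+5297=24335,  q_11=1·2807+781=3588
fundamental: x₁=24335, y₁=3588  (since 592192225 − 46·12873744 = 1)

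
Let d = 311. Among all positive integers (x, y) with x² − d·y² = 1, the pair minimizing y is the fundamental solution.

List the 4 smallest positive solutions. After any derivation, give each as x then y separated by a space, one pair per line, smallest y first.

16883880 957397
570130807708799 32329152120720
19252040283316857636360 1091683049815963029803
650098275797375082487964044801 36863691222253451430108430560

√311 = [17; 1,1,1,2,1,…,1,1,34, …], period ℓ=16 (even) → k=15
i=0: a=17 ⇒ p=17, q=1
i=1: a=1 ⇒ p=18, q=1
i=2: a=1 ⇒ p=35, q=2
i=3: a=1 ⇒ p=53, q=3
i=4: a=2 ⇒ p=141, q=8
i=5: a=1 ⇒ p=194, q=11
i=6: a=6 ⇒ p=1305, q=74
i=7: a=3 ⇒ p=4109, q=233
i=8: a=17 ⇒ p=71158, q=4035
i=9: a=3 ⇒ p=217583, q=12338
i=10: a=6 ⇒ p=1376656, q=78063
i=11: a=1 ⇒ p=1594239, q=90401
i=12: a=2 ⇒ p=4565134, q=258865
…
i=14: a=1 ⇒ p=10724507, q=608131
i=15: a=1 ⇒ p=16883880, q=957397
(x₁, y₁) = (16883880, 957397);  16883880² − 311·957397² = 1 ✓
(16883880+957397√311)^2 = 570130807708799 + 32329152120720√311
(16883880+957397√311)^3 = 19252040283316857636360 + 1091683049815963029803√311
(16883880+957397√311)^4 = 650098275797375082487964044801 + 36863691222253451430108430560√311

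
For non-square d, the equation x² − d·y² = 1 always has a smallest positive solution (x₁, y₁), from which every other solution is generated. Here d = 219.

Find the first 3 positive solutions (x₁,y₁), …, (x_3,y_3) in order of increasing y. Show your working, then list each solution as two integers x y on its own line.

74 5
10951 740
1620674 109515

√219 = [14; 1,3,1,28, …], period ℓ=4 (even) → k=3
k=0  a_k=14  p_k/q_k = 14/1
k=1  a_k=1  p_k/q_k = 15/1
k=2  a_k=3  p_k/q_k = 59/4
k=3  a_k=1  p_k/q_k = 74/5
→ (74, 5).  Check: 74²=5476, 219·5²=5475, difference 1.
(x_2, y_2) = (74·74 + 219·5·5, 74·5 + 5·74) = (10951, 740)
(x_3, y_3) = (74·10951 + 219·5·740, 74·740 + 5·10951) = (1620674, 109515)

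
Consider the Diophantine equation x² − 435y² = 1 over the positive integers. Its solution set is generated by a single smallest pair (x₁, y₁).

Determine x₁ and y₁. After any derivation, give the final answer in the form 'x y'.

√435 → a₀=20, period (1,5,1,40); ℓ=4 even so k=3
k=0  a_k=20  p_k/q_k = 20/1
…
k=2  a_k=5  p_k/q_k = 125/6
k=3  a_k=1  p_k/q_k = 146/7
fundamental: x₁=146, y₁=7  (since 21316 − 435·49 = 1)

146 7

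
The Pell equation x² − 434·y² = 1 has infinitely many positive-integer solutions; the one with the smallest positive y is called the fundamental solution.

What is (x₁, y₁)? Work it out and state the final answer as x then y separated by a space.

125 6

√434 → a₀=20, period (1,4,1,40); ℓ=4 even so k=3
i=0: a=20 ⇒ p=20, q=1
i=1: a=1 ⇒ p=21, q=1
i=2: a=4 ⇒ p=104, q=5
i=3: a=1 ⇒ p=125, q=6
(x₁, y₁) = (125, 6);  125² − 434·6² = 1 ✓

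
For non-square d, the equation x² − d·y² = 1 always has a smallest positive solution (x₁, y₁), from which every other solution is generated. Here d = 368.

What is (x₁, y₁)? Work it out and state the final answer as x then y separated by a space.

1151 60

[19; 5,2,5,38] for √368; ℓ=4 ⇒ convergent index 3
k=0  a_k=19  p_k/q_k = 19/1
…
k=2  a_k=2  p_k/q_k = 211/11
k=3  a_k=5  p_k/q_k = 1151/60
→ (1151, 60).  Check: 1151²=1324801, 368·60²=1324800, difference 1.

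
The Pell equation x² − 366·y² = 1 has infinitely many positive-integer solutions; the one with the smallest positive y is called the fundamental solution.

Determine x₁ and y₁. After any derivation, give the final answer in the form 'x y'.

907925 47458

√366 = [19; 7,1,1,1,2,12,2,1,1,1,7,38, …], period ℓ=12 (even) → k=11
k=0  a_k=19  p_k/q_k = 19/1
…
k=5  a_k=2  p_k/q_k = 1167/61
k=6  a_k=12  p_k/q_k = 14444/755
…
k=10  a_k=1  p_k/q_k = 119053/6223
k=11  a_k=7  p_k/q_k = 907925/47458
→ (907925, 47458).  Check: 907925²=824327805625, 366·47458²=824327805624, difference 1.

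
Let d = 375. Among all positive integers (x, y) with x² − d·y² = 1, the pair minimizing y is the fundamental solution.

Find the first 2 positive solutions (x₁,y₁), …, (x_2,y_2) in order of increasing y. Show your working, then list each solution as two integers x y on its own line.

√375 → a₀=19, period (2,1,2,1,5,1,2,1,2,38); ℓ=10 even so k=9
a_0=19:  p_0=19·1+0=19,  q_0=19·0+1=1
…
a_4=1:  p_4=1·155+58=213,  q_4=1·8+3=11
a_5=5:  p_5=5·213+155=1220,  q_5=5·11+8=63
…
a_7=2:  p_7=2·1433+1220=4086,  q_7=2·74+63=211
a_8=1:  p_8=1·4086+1433=5519,  q_8=1·211+74=285
a_9=2:  p_9=2·5519+4086=15124,  q_9=2·285+211=781
→ (15124, 781).  Check: 15124²=228735376, 375·781²=228735375, difference 1.
(x_2, y_2) = (15124·15124 + 375·781·781, 15124·781 + 781·15124) = (457470751, 23623688)

15124 781
457470751 23623688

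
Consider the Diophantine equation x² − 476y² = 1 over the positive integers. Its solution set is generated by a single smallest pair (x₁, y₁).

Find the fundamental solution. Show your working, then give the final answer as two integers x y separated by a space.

28799 1320

d=476: √d = [21; 1,4,2,10,2,4,1,42] (ℓ=8, even), read p_7/q_7
a_0=21:  p_0=21·1+0=21,  q_0=21·0+1=1
a_1=1:  p_1=1·21+1=22,  q_1=1·1+0=1
…
a_4=10:  p_4=10·240+109=2509,  q_4=10·11+5=115
a_5=2:  p_5=2·2509+240=5258,  q_5=2·115+11=241
a_6=4:  p_6=4·5258+2509=23541,  q_6=4·241+115=1079
a_7=1:  p_7=1·23541+5258=28799,  q_7=1·1079+241=1320
fundamental: x₁=28799, y₁=1320  (since 829382401 − 476·1742400 = 1)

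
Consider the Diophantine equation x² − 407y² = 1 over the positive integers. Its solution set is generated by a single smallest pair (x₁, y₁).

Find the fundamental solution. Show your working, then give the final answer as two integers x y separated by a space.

2663 132

√407 → a₀=20, period (5,1,2,1,5,40); ℓ=6 even so k=5
a_0=20:  p_0=20·1+0=20,  q_0=20·0+1=1
a_1=5:  p_1=5·20+1=101,  q_1=5·1+0=5
…
a_4=1:  p_4=1·343+121=464,  q_4=1·17+6=23
a_5=5:  p_5=5·464+343=2663,  q_5=5·23+17=132
fundamental: x₁=2663, y₁=132  (since 7091569 − 407·17424 = 1)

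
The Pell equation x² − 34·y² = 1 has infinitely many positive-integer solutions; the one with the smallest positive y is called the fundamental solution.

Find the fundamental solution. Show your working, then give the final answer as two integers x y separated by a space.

√34 = [5; 1,4,1,10, …], period ℓ=4 (even) → k=3
k=0  a_k=5  p_k/q_k = 5/1
…
k=2  a_k=4  p_k/q_k = 29/5
k=3  a_k=1  p_k/q_k = 35/6
fundamental: x₁=35, y₁=6  (since 1225 − 34·36 = 1)

35 6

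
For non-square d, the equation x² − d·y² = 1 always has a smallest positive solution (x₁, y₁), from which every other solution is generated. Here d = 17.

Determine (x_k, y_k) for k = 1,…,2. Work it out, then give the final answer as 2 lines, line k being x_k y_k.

d=17: √d = [4; 8] (ℓ=1, odd), read p_1/q_1
step 0: (4, 1)  from 4·(1,0) + (0,1)
step 1: (33, 8)  from 8·(4,1) + (1,0)
→ (33, 8).  Check: 33²=1089, 17·8²=1088, difference 1.
k=2:  x_2 = 33·33+17·8·8 = 2177,  y_2 = 33·8+8·33 = 528

33 8
2177 528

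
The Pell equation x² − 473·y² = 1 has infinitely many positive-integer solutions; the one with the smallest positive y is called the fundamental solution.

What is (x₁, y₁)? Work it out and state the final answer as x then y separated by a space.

d=473: √d = [21; 1,2,1,42] (ℓ=4, even), read p_3/q_3
i=0: a=21 ⇒ p=21, q=1
i=1: a=1 ⇒ p=22, q=1
i=2: a=2 ⇒ p=65, q=3
i=3: a=1 ⇒ p=87, q=4
fundamental: x₁=87, y₁=4  (since 7569 − 473·16 = 1)

87 4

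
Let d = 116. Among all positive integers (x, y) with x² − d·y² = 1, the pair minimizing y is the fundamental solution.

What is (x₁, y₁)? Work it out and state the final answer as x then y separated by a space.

9801 910

√116 = [10; 1,3,2,1,4,1,2,3,1,20, …], period ℓ=10 (even) → k=9
k=0  a_k=10  p_k/q_k = 10/1
k=1  a_k=1  p_k/q_k = 11/1
k=2  a_k=3  p_k/q_k = 43/4
k=3  a_k=2  p_k/q_k = 97/9
k=4  a_k=1  p_k/q_k = 140/13
k=5  a_k=4  p_k/q_k = 657/61
…
k=7  a_k=2  p_k/q_k = 2251/209
k=8  a_k=3  p_k/q_k = 7550/701
k=9  a_k=1  p_k/q_k = 9801/910
→ (9801, 910).  Check: 9801²=96059601, 116·910²=96059600, difference 1.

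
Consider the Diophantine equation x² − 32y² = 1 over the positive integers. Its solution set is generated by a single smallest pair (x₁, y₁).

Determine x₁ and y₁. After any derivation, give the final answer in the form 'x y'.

√32 = [5; 1,1,1,10, …], period ℓ=4 (even) → k=3
a_0=5:  p_0=5·1+0=5,  q_0=5·0+1=1
…
a_2=1:  p_2=1·6+5=11,  q_2=1·1+1=2
a_3=1:  p_3=1·11+6=17,  q_3=1·2+1=3
fundamental: x₁=17, y₁=3  (since 289 − 32·9 = 1)

17 3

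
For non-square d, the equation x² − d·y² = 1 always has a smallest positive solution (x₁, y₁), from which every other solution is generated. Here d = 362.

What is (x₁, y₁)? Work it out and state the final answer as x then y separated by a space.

723 38

[19; 38] for √362; ℓ=1 ⇒ convergent index 1
a_0=19:  p_0=19·1+0=19,  q_0=19·0+1=1
a_1=38:  p_1=38·19+1=723,  q_1=38·1+0=38
(x₁, y₁) = (723, 38);  723² − 362·38² = 1 ✓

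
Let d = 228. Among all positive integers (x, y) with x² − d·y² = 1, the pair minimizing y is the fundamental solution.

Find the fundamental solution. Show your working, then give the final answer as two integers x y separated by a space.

151 10

√228 = [15; 10,30, …], period ℓ=2 (even) → k=1
step 0: (15, 1)  from 15·(1,0) + (0,1)
step 1: (151, 10)  from 10·(15,1) + (1,0)
(x₁, y₁) = (151, 10);  151² − 228·10² = 1 ✓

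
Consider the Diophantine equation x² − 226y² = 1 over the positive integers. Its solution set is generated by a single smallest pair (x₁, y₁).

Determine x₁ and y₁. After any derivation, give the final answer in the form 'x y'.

451 30

d=226: √d = [15; 30] (ℓ=1, odd), read p_1/q_1
step 0: (15, 1)  from 15·(1,0) + (0,1)
step 1: (451, 30)  from 30·(15,1) + (1,0)
→ (451, 30).  Check: 451²=203401, 226·30²=203400, difference 1.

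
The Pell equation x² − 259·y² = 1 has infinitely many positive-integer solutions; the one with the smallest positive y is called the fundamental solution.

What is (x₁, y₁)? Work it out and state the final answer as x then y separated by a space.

[16; 10,1,2,3,4,3,2,1,10,32] for √259; ℓ=10 ⇒ convergent index 9
step 0: (16, 1)  from 16·(1,0) + (0,1)
…
step 2: (177, 11)  from 1·(161,10) + (16,1)
step 3: (515, 32)  from 2·(177,11) + (161,10)
…
step 5: (7403, 460)  from 4·(1722,107) + (515,32)
…
step 8: (79196, 4921)  from 1·(55265,3434) + (23931,1487)
step 9: (847225, 52644)  from 10·(79196,4921) + (55265,3434)
fundamental: x₁=847225, y₁=52644  (since 717790200625 − 259·2771390736 = 1)

847225 52644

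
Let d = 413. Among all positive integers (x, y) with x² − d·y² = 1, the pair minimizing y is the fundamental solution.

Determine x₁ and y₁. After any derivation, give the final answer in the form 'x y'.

113399 5580

[20; 3,9,1,4,1,9,3,40] for √413; ℓ=8 ⇒ convergent index 7
i=0: a=20 ⇒ p=20, q=1
i=1: a=3 ⇒ p=61, q=3
i=2: a=9 ⇒ p=569, q=28
i=3: a=1 ⇒ p=630, q=31
i=4: a=4 ⇒ p=3089, q=152
i=5: a=1 ⇒ p=3719, q=183
i=6: a=9 ⇒ p=36560, q=1799
i=7: a=3 ⇒ p=113399, q=5580
→ (113399, 5580).  Check: 113399²=12859333201, 413·5580²=12859333200, difference 1.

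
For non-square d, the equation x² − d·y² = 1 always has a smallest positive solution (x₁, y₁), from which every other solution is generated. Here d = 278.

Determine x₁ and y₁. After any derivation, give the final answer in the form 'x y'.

2501 150

d=278: √d = [16; 1,2,16,2,1,32] (ℓ=6, even), read p_5/q_5
k=0  a_k=16  p_k/q_k = 16/1
…
k=2  a_k=2  p_k/q_k = 50/3
…
k=4  a_k=2  p_k/q_k = 1684/101
k=5  a_k=1  p_k/q_k = 2501/150
(x₁, y₁) = (2501, 150);  2501² − 278·150² = 1 ✓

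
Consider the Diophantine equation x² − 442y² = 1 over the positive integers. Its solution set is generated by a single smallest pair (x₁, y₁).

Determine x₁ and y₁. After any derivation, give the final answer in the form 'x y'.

883 42

√442 → a₀=21, period (42); ℓ=1 odd so k=1
i=0: a=21 ⇒ p=21, q=1
i=1: a=42 ⇒ p=883, q=42
(x₁, y₁) = (883, 42);  883² − 442·42² = 1 ✓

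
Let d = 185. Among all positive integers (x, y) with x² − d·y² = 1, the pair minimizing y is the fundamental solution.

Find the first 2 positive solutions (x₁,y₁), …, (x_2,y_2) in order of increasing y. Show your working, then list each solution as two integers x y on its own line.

9249 680
171088001 12578640

[13; 1,1,1,1,26] for √185; ℓ=5 ⇒ convergent index 9
k=0  a_k=13  p_k/q_k = 13/1
k=1  a_k=1  p_k/q_k = 14/1
…
k=6  a_k=1  p_k/q_k = 1877/138
…
k=8  a_k=1  p_k/q_k = 5563/409
k=9  a_k=1  p_k/q_k = 9249/680
fundamental: x₁=9249, y₁=680  (since 85544001 − 185·462400 = 1)
(x_2, y_2) = (9249·9249 + 185·680·680, 9249·680 + 680·9249) = (171088001, 12578640)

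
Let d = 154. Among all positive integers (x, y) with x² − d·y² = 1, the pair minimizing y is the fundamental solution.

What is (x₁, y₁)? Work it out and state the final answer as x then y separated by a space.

21295 1716

√154 = [12; 2,2,3,1,2,1,3,2,2,24, …], period ℓ=10 (even) → k=9
i=0: a=12 ⇒ p=12, q=1
i=1: a=2 ⇒ p=25, q=2
…
i=3: a=3 ⇒ p=211, q=17
i=4: a=1 ⇒ p=273, q=22
i=5: a=2 ⇒ p=757, q=61
i=6: a=1 ⇒ p=1030, q=83
i=7: a=3 ⇒ p=3847, q=310
i=8: a=2 ⇒ p=8724, q=703
i=9: a=2 ⇒ p=21295, q=1716
fundamental: x₁=21295, y₁=1716  (since 453477025 − 154·2944656 = 1)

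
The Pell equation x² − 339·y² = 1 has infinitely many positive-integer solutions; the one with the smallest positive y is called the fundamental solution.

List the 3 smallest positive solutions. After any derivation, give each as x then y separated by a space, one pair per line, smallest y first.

d=339: √d = [18; 2,2,2,1,17,1,2,2,2,36] (ℓ=10, even), read p_9/q_9
i=0: a=18 ⇒ p=18, q=1
i=1: a=2 ⇒ p=37, q=2
i=2: a=2 ⇒ p=92, q=5
i=3: a=2 ⇒ p=221, q=12
…
i=8: a=2 ⇒ p=40359, q=2192
i=9: a=2 ⇒ p=97970, q=5321
→ (97970, 5321).  Check: 97970²=9598120900, 339·5321²=9598120899, difference 1.
k=2:  x_2 = 97970·97970+339·5321·5321 = 19196241799,  y_2 = 97970·5321+5321·97970 = 1042596740
k=3:  x_3 = 97970·19196241799+339·5321·1042596740 = 3761311617998090,  y_3 = 97970·1042596740+5321·19196241799 = 204286405230279

97970 5321
19196241799 1042596740
3761311617998090 204286405230279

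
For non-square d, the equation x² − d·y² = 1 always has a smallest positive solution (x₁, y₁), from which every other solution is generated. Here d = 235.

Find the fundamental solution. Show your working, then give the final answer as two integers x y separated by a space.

d=235: √d = [15; 3,30] (ℓ=2, even), read p_1/q_1
k=0  a_k=15  p_k/q_k = 15/1
k=1  a_k=3  p_k/q_k = 46/3
fundamental: x₁=46, y₁=3  (since 2116 − 235·9 = 1)

46 3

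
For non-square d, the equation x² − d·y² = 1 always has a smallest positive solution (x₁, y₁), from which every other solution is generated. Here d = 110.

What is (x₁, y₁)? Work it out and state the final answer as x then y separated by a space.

21 2

d=110: √d = [10; 2,20] (ℓ=2, even), read p_1/q_1
step 0: (10, 1)  from 10·(1,0) + (0,1)
step 1: (21, 2)  from 2·(10,1) + (1,0)
→ (21, 2).  Check: 21²=441, 110·2²=440, difference 1.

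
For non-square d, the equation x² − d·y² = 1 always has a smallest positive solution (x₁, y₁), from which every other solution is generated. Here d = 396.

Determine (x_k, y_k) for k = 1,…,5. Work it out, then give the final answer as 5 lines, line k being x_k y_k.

199 10
79201 3980
31521799 1584030
12545596801 630439960
4993116004999 250913520050

d=396: √d = [19; 1,8,1,38] (ℓ=4, even), read p_3/q_3
a_0=19:  p_0=19·1+0=19,  q_0=19·0+1=1
…
a_2=8:  p_2=8·20+19=179,  q_2=8·1+1=9
a_3=1:  p_3=1·179+20=199,  q_3=1·9+1=10
fundamental: x₁=199, y₁=10  (since 39601 − 396·100 = 1)
k=2:  x_2 = 199·199+396·10·10 = 79201,  y_2 = 199·10+10·199 = 3980
k=3:  x_3 = 199·79201+396·10·3980 = 31521799,  y_3 = 199·3980+10·79201 = 1584030
k=4:  x_4 = 199·31521799+396·10·1584030 = 12545596801,  y_4 = 199·1584030+10·31521799 = 630439960
k=5:  x_5 = 199·12545596801+396·10·630439960 = 4993116004999,  y_5 = 199·630439960+10·12545596801 = 250913520050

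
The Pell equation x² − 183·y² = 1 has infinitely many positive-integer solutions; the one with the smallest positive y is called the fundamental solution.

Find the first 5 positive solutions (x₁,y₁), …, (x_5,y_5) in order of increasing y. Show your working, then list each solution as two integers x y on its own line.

487 36
474337 35064
462003751 34152300
449991179137 33264305136
438290946475687 32399399050164

√183 → a₀=13, period (1,1,8,1,1,26); ℓ=6 even so k=5
k=0  a_k=13  p_k/q_k = 13/1
k=1  a_k=1  p_k/q_k = 14/1
k=2  a_k=1  p_k/q_k = 27/2
…
k=4  a_k=1  p_k/q_k = 257/19
k=5  a_k=1  p_k/q_k = 487/36
→ (487, 36).  Check: 487²=237169, 183·36²=237168, difference 1.
k=2:  x_2 = 487·487+183·36·36 = 474337,  y_2 = 487·36+36·487 = 35064
k=3:  x_3 = 487·474337+183·36·35064 = 462003751,  y_3 = 487·35064+36·474337 = 34152300
k=4:  x_4 = 487·462003751+183·36·34152300 = 449991179137,  y_4 = 487·34152300+36·462003751 = 33264305136
k=5:  x_5 = 487·449991179137+183·36·33264305136 = 438290946475687,  y_5 = 487·33264305136+36·449991179137 = 32399399050164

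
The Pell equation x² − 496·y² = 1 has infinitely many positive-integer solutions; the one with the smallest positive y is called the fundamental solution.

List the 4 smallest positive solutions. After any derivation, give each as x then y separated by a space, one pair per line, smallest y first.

4620799 207480
42703566796801 1917446753040
394649197502177907199 17720272078000750440
3647189234337689639247667201 163763630995505661818050080

√496 = [22; 3,1,2,4,1,…,1,3,44, …], period ℓ=16 (even) → k=15
i=0: a=22 ⇒ p=22, q=1
…
i=2: a=1 ⇒ p=89, q=4
…
i=10: a=1 ⇒ p=49709, q=2232
i=11: a=1 ⇒ p=84875, q=3811
i=12: a=4 ⇒ p=389209, q=17476
…
i=14: a=1 ⇒ p=1252502, q=56239
i=15: a=3 ⇒ p=4620799, q=207480
→ (4620799, 207480).  Check: 4620799²=21351783398401, 496·207480²=21351783398400, difference 1.
k=2:  x_2 = 4620799·4620799+496·207480·207480 = 42703566796801,  y_2 = 4620799·207480+207480·4620799 = 1917446753040
k=3:  x_3 = 4620799·42703566796801+496·207480·1917446753040 = 394649197502177907199,  y_3 = 4620799·1917446753040+207480·42703566796801 = 17720272078000750440
k=4:  x_4 = 4620799·394649197502177907199+496·207480·17720272078000750440 = 3647189234337689639247667201,  y_4 = 4620799·17720272078000750440+207480·394649197502177907199 = 163763630995505661818050080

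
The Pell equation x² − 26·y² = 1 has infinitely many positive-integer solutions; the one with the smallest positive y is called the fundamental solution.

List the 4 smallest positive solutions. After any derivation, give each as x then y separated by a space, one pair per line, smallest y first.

d=26: √d = [5; 10] (ℓ=1, odd), read p_1/q_1
step 0: (5, 1)  from 5·(1,0) + (0,1)
step 1: (51, 10)  from 10·(5,1) + (1,0)
(x₁, y₁) = (51, 10);  51² − 26·10² = 1 ✓
n=2: (51,10)∘(51,10) = (51·51+26·10·10, 51·10+10·51) = (5201,1020)
n=3: (5201,1020)∘(51,10) = (51·5201+26·10·1020, 51·1020+10·5201) = (530451,104030)
n=4: (530451,104030)∘(51,10) = (51·530451+26·10·104030, 51·104030+10·530451) = (54100801,10610040)

51 10
5201 1020
530451 104030
54100801 10610040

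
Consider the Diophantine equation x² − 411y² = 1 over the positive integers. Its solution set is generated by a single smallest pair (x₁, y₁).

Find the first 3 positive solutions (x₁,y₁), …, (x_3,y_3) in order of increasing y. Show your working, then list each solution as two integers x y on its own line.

49730 2453
4946145799 243975380
491943661118810 24265791292347

√411 → a₀=20, period (3,1,1,1,19,1,1,1,3,40); ℓ=10 even so k=9
k=0  a_k=20  p_k/q_k = 20/1
k=1  a_k=3  p_k/q_k = 61/3
…
k=3  a_k=1  p_k/q_k = 142/7
k=4  a_k=1  p_k/q_k = 223/11
k=5  a_k=19  p_k/q_k = 4379/216
k=6  a_k=1  p_k/q_k = 4602/227
k=7  a_k=1  p_k/q_k = 8981/443
k=8  a_k=1  p_k/q_k = 13583/670
k=9  a_k=3  p_k/q_k = 49730/2453
(x₁, y₁) = (49730, 2453);  49730² − 411·2453² = 1 ✓
(x_2, y_2) = (49730·49730 + 411·2453·2453, 49730·2453 + 2453·49730) = (4946145799, 243975380)
(x_3, y_3) = (49730·4946145799 + 411·2453·243975380, 49730·243975380 + 2453·4946145799) = (491943661118810, 24265791292347)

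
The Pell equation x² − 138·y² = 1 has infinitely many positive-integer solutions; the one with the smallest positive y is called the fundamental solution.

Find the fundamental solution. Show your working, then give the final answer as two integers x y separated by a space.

47 4

√138 = [11; 1,2,1,22, …], period ℓ=4 (even) → k=3
step 0: (11, 1)  from 11·(1,0) + (0,1)
step 1: (12, 1)  from 1·(11,1) + (1,0)
step 2: (35, 3)  from 2·(12,1) + (11,1)
step 3: (47, 4)  from 1·(35,3) + (12,1)
fundamental: x₁=47, y₁=4  (since 2209 − 138·16 = 1)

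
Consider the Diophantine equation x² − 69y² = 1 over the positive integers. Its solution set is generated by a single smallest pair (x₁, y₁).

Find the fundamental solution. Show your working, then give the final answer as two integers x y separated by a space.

7775 936

[8; 3,3,1,4,1,3,3,16] for √69; ℓ=8 ⇒ convergent index 7
k=0  a_k=8  p_k/q_k = 8/1
…
k=2  a_k=3  p_k/q_k = 83/10
…
k=6  a_k=3  p_k/q_k = 2384/287
k=7  a_k=3  p_k/q_k = 7775/936
(x₁, y₁) = (7775, 936);  7775² − 69·936² = 1 ✓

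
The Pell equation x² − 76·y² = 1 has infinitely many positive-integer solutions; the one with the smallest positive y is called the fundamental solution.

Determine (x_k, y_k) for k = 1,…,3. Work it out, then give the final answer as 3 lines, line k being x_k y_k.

√76 → a₀=8, period (1,2,1,1,5,4,5,1,1,2,1,16); ℓ=12 even so k=11
a_0=8:  p_0=8·1+0=8,  q_0=8·0+1=1
a_1=1:  p_1=1·8+1=9,  q_1=1·1+0=1
a_2=2:  p_2=2·9+8=26,  q_2=2·1+1=3
…
a_4=1:  p_4=1·35+26=61,  q_4=1·4+3=7
a_5=5:  p_5=5·61+35=340,  q_5=5·7+4=39
a_6=4:  p_6=4·340+61=1421,  q_6=4·39+7=163
a_7=5:  p_7=5·1421+340=7445,  q_7=5·163+39=854
…
a_10=2:  p_10=2·16311+8866=41488,  q_10=2·1871+1017=4759
a_11=1:  p_11=1·41488+16311=57799,  q_11=1·4759+1871=6630
(x₁, y₁) = (57799, 6630);  57799² − 76·6630² = 1 ✓
(x_2, y_2) = (57799·57799 + 76·6630·6630, 57799·6630 + 6630·57799) = (6681448801, 766414740)
(x_3, y_3) = (57799·6681448801 + 76·6630·766414740, 57799·766414740 + 6630·6681448801) = (772362118440199, 88596011107890)

57799 6630
6681448801 766414740
772362118440199 88596011107890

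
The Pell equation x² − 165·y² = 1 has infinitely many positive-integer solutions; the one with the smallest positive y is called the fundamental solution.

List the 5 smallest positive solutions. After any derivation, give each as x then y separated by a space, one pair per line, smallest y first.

1079 84
2328481 181272
5024860919 391184892
10843647534721 844176815664
23400586355066999 1821733177018020

√165 = [12; 1,5,2,5,1,24, …], period ℓ=6 (even) → k=5
step 0: (12, 1)  from 12·(1,0) + (0,1)
step 1: (13, 1)  from 1·(12,1) + (1,0)
…
step 4: (912, 71)  from 5·(167,13) + (77,6)
step 5: (1079, 84)  from 1·(912,71) + (167,13)
(x₁, y₁) = (1079, 84);  1079² − 165·84² = 1 ✓
(x_2, y_2) = (1079·1079 + 165·84·84, 1079·84 + 84·1079) = (2328481, 181272)
(x_3, y_3) = (1079·2328481 + 165·84·181272, 1079·181272 + 84·2328481) = (5024860919, 391184892)
(x_4, y_4) = (1079·5024860919 + 165·84·391184892, 1079·391184892 + 84·5024860919) = (10843647534721, 844176815664)
(x_5, y_5) = (1079·10843647534721 + 165·84·844176815664, 1079·844176815664 + 84·10843647534721) = (23400586355066999, 1821733177018020)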